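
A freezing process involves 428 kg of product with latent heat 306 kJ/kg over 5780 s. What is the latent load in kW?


Q_lat = m * h_fg / t
Q_lat = 428 * 306 / 5780
Q_lat = 22.66 kW

22.66


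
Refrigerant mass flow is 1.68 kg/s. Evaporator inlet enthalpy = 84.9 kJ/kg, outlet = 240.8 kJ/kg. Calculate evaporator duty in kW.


dh = 240.8 - 84.9 = 155.9 kJ/kg
Q_evap = m_dot * dh = 1.68 * 155.9
Q_evap = 261.91 kW

261.91


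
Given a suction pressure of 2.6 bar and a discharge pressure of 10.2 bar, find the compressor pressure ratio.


PR = P_high / P_low
PR = 10.2 / 2.6
PR = 3.923

3.923


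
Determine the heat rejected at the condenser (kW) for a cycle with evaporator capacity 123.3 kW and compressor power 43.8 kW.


Q_cond = Q_evap + W
Q_cond = 123.3 + 43.8
Q_cond = 167.1 kW

167.1


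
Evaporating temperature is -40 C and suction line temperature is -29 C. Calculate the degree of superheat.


Superheat = T_suction - T_evap
Superheat = -29 - (-40)
Superheat = 11 K

11


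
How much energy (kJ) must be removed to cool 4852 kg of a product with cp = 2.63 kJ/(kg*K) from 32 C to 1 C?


dT = 32 - (1) = 31 K
Q = m * cp * dT = 4852 * 2.63 * 31
Q = 395584 kJ

395584


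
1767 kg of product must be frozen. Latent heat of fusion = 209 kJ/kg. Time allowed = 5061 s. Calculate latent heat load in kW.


Q_lat = m * h_fg / t
Q_lat = 1767 * 209 / 5061
Q_lat = 72.97 kW

72.97


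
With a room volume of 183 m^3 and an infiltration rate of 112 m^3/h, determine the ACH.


ACH = flow / volume
ACH = 112 / 183
ACH = 0.612

0.612


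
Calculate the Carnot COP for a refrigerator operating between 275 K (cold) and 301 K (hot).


dT = 301 - 275 = 26 K
COP_carnot = T_cold / dT = 275 / 26
COP_carnot = 10.577

10.577


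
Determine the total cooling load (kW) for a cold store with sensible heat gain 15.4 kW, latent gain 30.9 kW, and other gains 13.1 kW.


Q_total = Q_s + Q_l + Q_misc
Q_total = 15.4 + 30.9 + 13.1
Q_total = 59.4 kW

59.4


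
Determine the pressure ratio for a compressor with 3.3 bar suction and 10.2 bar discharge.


PR = P_high / P_low
PR = 10.2 / 3.3
PR = 3.091

3.091


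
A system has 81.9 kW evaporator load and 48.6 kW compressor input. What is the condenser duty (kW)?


Q_cond = Q_evap + W
Q_cond = 81.9 + 48.6
Q_cond = 130.5 kW

130.5


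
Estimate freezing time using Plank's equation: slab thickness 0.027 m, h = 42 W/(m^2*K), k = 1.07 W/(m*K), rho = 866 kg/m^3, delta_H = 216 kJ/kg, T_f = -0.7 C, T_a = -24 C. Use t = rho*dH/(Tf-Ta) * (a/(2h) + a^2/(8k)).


dT = -0.7 - (-24) = 23.3 K
term1 = a/(2h) = 0.027/(2*42) = 0.0003214285714
term2 = a^2/(8k) = 0.027^2/(8*1.07) = 0.0000851635514
t = rho*dH*1000/dT * (term1 + term2)
t = 866*216*1000/23.3 * (0.0003214285714 + 0.0000851635514)
t = 3264 s

3264


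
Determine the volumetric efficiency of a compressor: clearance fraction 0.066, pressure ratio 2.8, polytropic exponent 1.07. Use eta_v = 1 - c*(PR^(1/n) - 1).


PR^(1/n) = 2.8^(1/1.07) = 2.61760856
eta_v = 1 - 0.066 * (2.61760856 - 1)
eta_v = 0.8932

0.8932


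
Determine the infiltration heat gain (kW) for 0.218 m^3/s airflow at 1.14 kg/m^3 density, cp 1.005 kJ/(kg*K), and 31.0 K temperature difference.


Q = V_dot * rho * cp * dT
Q = 0.218 * 1.14 * 1.005 * 31.0
Q = 7.743 kW

7.743


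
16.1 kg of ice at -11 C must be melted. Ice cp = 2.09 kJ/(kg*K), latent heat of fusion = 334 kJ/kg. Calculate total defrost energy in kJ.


Sensible heat = cp * dT = 2.09 * 11 = 22.99 kJ/kg
Total per kg = 22.99 + 334 = 356.99 kJ/kg
Q = m * total = 16.1 * 356.99
Q = 5747.5 kJ

5747.5


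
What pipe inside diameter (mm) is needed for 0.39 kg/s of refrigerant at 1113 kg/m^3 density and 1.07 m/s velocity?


A = m_dot / (rho * v) = 0.39 / (1113 * 1.07) = 0.000327480666 m^2
d = sqrt(4*A/pi) * 1000
d = 20.4 mm

20.4


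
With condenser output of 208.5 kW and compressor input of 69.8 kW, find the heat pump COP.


COP_hp = Q_cond / W
COP_hp = 208.5 / 69.8
COP_hp = 2.987

2.987


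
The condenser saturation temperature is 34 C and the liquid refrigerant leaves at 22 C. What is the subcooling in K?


Subcooling = T_cond - T_liquid
Subcooling = 34 - 22
Subcooling = 12 K

12


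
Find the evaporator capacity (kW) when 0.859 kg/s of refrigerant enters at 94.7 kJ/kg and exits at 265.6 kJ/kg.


dh = 265.6 - 94.7 = 170.9 kJ/kg
Q_evap = m_dot * dh = 0.859 * 170.9
Q_evap = 146.8 kW

146.8


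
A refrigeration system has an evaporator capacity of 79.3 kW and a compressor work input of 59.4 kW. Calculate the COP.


COP = Q_evap / W
COP = 79.3 / 59.4
COP = 1.335

1.335


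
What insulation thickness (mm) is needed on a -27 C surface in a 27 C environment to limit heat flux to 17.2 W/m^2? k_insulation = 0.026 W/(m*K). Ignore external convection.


dT = 27 - (-27) = 54 K
thickness = k * dT / q_max * 1000
thickness = 0.026 * 54 / 17.2 * 1000
thickness = 81.6 mm

81.6


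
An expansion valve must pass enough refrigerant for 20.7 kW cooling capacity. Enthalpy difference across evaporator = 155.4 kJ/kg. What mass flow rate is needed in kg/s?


m_dot = Q / dh
m_dot = 20.7 / 155.4
m_dot = 0.1332 kg/s

0.1332


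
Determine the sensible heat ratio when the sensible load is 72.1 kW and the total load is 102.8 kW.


SHR = Q_sensible / Q_total
SHR = 72.1 / 102.8
SHR = 0.701

0.701


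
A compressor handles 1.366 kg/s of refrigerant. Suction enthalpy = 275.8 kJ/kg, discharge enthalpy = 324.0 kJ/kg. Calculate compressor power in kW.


dh = 324.0 - 275.8 = 48.2 kJ/kg
W = m_dot * dh = 1.366 * 48.2 = 65.84 kW

65.84


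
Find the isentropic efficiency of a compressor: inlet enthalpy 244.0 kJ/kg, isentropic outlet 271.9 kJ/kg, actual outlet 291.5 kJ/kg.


dh_ideal = 271.9 - 244.0 = 27.9 kJ/kg
dh_actual = 291.5 - 244.0 = 47.5 kJ/kg
eta_s = dh_ideal / dh_actual = 27.9 / 47.5
eta_s = 0.5874

0.5874


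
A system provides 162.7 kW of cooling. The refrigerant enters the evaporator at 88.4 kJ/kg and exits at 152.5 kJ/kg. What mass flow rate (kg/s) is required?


dh = 152.5 - 88.4 = 64.1 kJ/kg
m_dot = Q / dh = 162.7 / 64.1 = 2.5382 kg/s

2.5382


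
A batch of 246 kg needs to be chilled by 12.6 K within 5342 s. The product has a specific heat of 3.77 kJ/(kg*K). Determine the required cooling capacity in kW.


Q = m * cp * dT / t
Q = 246 * 3.77 * 12.6 / 5342
Q = 2.187 kW

2.187


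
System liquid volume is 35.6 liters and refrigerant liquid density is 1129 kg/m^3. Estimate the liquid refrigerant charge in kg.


Charge = V * rho / 1000
Charge = 35.6 * 1129 / 1000
Charge = 40.19 kg

40.19


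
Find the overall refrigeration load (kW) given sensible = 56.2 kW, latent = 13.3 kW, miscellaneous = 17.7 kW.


Q_total = Q_s + Q_l + Q_misc
Q_total = 56.2 + 13.3 + 17.7
Q_total = 87.2 kW

87.2


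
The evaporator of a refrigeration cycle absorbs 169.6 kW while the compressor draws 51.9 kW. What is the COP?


COP = Q_evap / W
COP = 169.6 / 51.9
COP = 3.268

3.268


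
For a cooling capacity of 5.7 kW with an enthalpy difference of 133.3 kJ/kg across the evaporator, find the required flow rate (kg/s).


m_dot = Q / dh
m_dot = 5.7 / 133.3
m_dot = 0.0428 kg/s

0.0428


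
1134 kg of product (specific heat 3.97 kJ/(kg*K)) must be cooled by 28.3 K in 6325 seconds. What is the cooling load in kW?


Q = m * cp * dT / t
Q = 1134 * 3.97 * 28.3 / 6325
Q = 20.143 kW

20.143


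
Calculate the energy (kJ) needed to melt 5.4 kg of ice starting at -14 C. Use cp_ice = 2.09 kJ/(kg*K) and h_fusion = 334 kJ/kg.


Sensible heat = cp * dT = 2.09 * 14 = 29.26 kJ/kg
Total per kg = 29.26 + 334 = 363.26 kJ/kg
Q = m * total = 5.4 * 363.26
Q = 1961.6 kJ

1961.6


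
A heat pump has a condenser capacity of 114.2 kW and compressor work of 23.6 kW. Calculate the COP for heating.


COP_hp = Q_cond / W
COP_hp = 114.2 / 23.6
COP_hp = 4.839

4.839


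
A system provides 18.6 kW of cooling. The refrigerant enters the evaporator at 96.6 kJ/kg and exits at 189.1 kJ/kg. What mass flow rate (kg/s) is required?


dh = 189.1 - 96.6 = 92.5 kJ/kg
m_dot = Q / dh = 18.6 / 92.5 = 0.2011 kg/s

0.2011


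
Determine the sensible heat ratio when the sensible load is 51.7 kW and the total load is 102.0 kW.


SHR = Q_sensible / Q_total
SHR = 51.7 / 102.0
SHR = 0.507

0.507


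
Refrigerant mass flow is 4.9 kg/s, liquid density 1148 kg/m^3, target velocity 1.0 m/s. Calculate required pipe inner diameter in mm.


A = m_dot / (rho * v) = 4.9 / (1148 * 1.0) = 0.004268292683 m^2
d = sqrt(4*A/pi) * 1000
d = 73.7 mm

73.7


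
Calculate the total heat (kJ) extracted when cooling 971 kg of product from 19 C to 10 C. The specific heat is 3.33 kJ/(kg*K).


dT = 19 - (10) = 9 K
Q = m * cp * dT = 971 * 3.33 * 9
Q = 29101 kJ

29101


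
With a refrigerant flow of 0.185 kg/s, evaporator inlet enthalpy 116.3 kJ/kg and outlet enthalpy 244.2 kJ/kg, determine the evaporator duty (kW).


dh = 244.2 - 116.3 = 127.9 kJ/kg
Q_evap = m_dot * dh = 0.185 * 127.9
Q_evap = 23.66 kW

23.66


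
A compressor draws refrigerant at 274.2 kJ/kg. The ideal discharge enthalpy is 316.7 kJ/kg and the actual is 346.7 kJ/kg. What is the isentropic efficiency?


dh_ideal = 316.7 - 274.2 = 42.5 kJ/kg
dh_actual = 346.7 - 274.2 = 72.5 kJ/kg
eta_s = dh_ideal / dh_actual = 42.5 / 72.5
eta_s = 0.5862

0.5862


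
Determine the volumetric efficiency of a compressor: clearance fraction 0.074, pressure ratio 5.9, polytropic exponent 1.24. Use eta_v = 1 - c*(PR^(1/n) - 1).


PR^(1/n) = 5.9^(1/1.24) = 4.18460865
eta_v = 1 - 0.074 * (4.18460865 - 1)
eta_v = 0.7643

0.7643


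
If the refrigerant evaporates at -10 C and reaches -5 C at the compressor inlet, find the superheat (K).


Superheat = T_suction - T_evap
Superheat = -5 - (-10)
Superheat = 5 K

5


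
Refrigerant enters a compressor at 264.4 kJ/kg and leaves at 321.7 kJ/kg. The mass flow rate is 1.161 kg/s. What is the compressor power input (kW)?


dh = 321.7 - 264.4 = 57.3 kJ/kg
W = m_dot * dh = 1.161 * 57.3 = 66.53 kW

66.53


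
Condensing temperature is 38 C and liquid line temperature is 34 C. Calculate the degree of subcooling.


Subcooling = T_cond - T_liquid
Subcooling = 38 - 34
Subcooling = 4 K

4


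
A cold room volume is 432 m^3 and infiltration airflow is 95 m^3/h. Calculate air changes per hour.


ACH = flow / volume
ACH = 95 / 432
ACH = 0.22

0.22


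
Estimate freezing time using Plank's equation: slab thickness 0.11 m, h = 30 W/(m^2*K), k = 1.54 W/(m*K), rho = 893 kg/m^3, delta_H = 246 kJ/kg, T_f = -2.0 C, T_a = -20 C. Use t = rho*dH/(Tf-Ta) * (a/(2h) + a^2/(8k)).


dT = -2.0 - (-20) = 18.0 K
term1 = a/(2h) = 0.11/(2*30) = 0.001833333333
term2 = a^2/(8k) = 0.11^2/(8*1.54) = 0.0009821428571
t = rho*dH*1000/dT * (term1 + term2)
t = 893*246*1000/18.0 * (0.001833333333 + 0.0009821428571)
t = 34361 s

34361


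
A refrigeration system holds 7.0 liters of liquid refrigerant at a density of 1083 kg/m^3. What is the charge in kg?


Charge = V * rho / 1000
Charge = 7.0 * 1083 / 1000
Charge = 7.58 kg

7.58


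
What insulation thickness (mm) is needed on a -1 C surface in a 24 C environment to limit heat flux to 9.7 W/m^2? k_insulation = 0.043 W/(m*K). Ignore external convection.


dT = 24 - (-1) = 25 K
thickness = k * dT / q_max * 1000
thickness = 0.043 * 25 / 9.7 * 1000
thickness = 110.8 mm

110.8


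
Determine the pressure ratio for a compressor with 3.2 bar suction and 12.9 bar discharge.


PR = P_high / P_low
PR = 12.9 / 3.2
PR = 4.031

4.031


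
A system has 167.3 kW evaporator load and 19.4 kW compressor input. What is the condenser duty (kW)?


Q_cond = Q_evap + W
Q_cond = 167.3 + 19.4
Q_cond = 186.7 kW

186.7


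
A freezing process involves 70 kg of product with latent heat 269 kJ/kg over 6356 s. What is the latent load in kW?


Q_lat = m * h_fg / t
Q_lat = 70 * 269 / 6356
Q_lat = 2.96 kW

2.96


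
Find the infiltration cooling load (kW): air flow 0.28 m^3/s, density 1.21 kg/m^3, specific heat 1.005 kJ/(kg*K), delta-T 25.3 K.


Q = V_dot * rho * cp * dT
Q = 0.28 * 1.21 * 1.005 * 25.3
Q = 8.614 kW

8.614


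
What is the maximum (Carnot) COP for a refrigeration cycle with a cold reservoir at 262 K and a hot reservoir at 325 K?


dT = 325 - 262 = 63 K
COP_carnot = T_cold / dT = 262 / 63
COP_carnot = 4.159

4.159


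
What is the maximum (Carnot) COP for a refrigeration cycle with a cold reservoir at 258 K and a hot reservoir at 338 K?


dT = 338 - 258 = 80 K
COP_carnot = T_cold / dT = 258 / 80
COP_carnot = 3.225

3.225


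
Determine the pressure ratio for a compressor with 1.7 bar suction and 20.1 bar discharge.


PR = P_high / P_low
PR = 20.1 / 1.7
PR = 11.824

11.824


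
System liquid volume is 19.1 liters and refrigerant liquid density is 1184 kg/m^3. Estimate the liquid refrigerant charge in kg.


Charge = V * rho / 1000
Charge = 19.1 * 1184 / 1000
Charge = 22.61 kg

22.61


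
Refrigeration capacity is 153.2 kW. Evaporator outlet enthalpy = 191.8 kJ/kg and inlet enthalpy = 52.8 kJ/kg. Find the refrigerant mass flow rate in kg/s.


dh = 191.8 - 52.8 = 139.0 kJ/kg
m_dot = Q / dh = 153.2 / 139.0 = 1.1022 kg/s

1.1022


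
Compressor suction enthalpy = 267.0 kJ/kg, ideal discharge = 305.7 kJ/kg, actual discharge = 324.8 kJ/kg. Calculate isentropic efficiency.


dh_ideal = 305.7 - 267.0 = 38.7 kJ/kg
dh_actual = 324.8 - 267.0 = 57.8 kJ/kg
eta_s = dh_ideal / dh_actual = 38.7 / 57.8
eta_s = 0.6696

0.6696


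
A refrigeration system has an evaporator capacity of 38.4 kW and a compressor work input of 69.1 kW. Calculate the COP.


COP = Q_evap / W
COP = 38.4 / 69.1
COP = 0.556

0.556


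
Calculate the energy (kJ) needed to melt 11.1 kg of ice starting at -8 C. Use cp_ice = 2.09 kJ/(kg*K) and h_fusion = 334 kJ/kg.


Sensible heat = cp * dT = 2.09 * 8 = 16.72 kJ/kg
Total per kg = 16.72 + 334 = 350.72 kJ/kg
Q = m * total = 11.1 * 350.72
Q = 3893.0 kJ

3893.0


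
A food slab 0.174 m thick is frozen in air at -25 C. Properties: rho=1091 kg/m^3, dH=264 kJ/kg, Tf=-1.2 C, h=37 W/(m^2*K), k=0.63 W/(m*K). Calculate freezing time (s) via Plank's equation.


dT = -1.2 - (-25) = 23.8 K
term1 = a/(2h) = 0.174/(2*37) = 0.002351351351
term2 = a^2/(8k) = 0.174^2/(8*0.63) = 0.006007142857
t = rho*dH*1000/dT * (term1 + term2)
t = 1091*264*1000/23.8 * (0.002351351351 + 0.006007142857)
t = 101153 s

101153


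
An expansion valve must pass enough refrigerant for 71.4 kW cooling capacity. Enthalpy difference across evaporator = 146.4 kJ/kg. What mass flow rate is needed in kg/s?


m_dot = Q / dh
m_dot = 71.4 / 146.4
m_dot = 0.4877 kg/s

0.4877


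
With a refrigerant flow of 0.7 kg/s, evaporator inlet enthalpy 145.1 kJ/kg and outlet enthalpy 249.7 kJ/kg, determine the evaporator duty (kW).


dh = 249.7 - 145.1 = 104.6 kJ/kg
Q_evap = m_dot * dh = 0.7 * 104.6
Q_evap = 73.22 kW

73.22


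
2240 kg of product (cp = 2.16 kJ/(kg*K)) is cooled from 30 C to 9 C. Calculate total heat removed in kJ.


dT = 30 - (9) = 21 K
Q = m * cp * dT = 2240 * 2.16 * 21
Q = 101606 kJ

101606


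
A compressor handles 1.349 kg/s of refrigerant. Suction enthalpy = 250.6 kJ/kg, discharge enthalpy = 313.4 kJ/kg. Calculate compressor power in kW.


dh = 313.4 - 250.6 = 62.8 kJ/kg
W = m_dot * dh = 1.349 * 62.8 = 84.72 kW

84.72


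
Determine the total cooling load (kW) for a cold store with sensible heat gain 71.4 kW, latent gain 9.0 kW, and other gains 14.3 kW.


Q_total = Q_s + Q_l + Q_misc
Q_total = 71.4 + 9.0 + 14.3
Q_total = 94.7 kW

94.7


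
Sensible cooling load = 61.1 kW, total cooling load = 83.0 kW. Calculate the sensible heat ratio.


SHR = Q_sensible / Q_total
SHR = 61.1 / 83.0
SHR = 0.736

0.736


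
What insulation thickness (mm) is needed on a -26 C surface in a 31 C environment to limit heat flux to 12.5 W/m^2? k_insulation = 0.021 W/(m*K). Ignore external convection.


dT = 31 - (-26) = 57 K
thickness = k * dT / q_max * 1000
thickness = 0.021 * 57 / 12.5 * 1000
thickness = 95.8 mm

95.8


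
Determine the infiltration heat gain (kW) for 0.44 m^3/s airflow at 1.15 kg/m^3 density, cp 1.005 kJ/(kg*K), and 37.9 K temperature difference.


Q = V_dot * rho * cp * dT
Q = 0.44 * 1.15 * 1.005 * 37.9
Q = 19.273 kW

19.273


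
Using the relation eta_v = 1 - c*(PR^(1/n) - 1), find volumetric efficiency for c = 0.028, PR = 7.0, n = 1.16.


PR^(1/n) = 7.0^(1/1.16) = 5.35220566
eta_v = 1 - 0.028 * (5.35220566 - 1)
eta_v = 0.8781

0.8781


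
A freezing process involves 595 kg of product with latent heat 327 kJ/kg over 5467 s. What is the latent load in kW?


Q_lat = m * h_fg / t
Q_lat = 595 * 327 / 5467
Q_lat = 35.59 kW

35.59


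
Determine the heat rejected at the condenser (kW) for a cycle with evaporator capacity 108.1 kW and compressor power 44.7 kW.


Q_cond = Q_evap + W
Q_cond = 108.1 + 44.7
Q_cond = 152.8 kW

152.8


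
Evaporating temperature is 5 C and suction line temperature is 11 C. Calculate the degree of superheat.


Superheat = T_suction - T_evap
Superheat = 11 - (5)
Superheat = 6 K

6


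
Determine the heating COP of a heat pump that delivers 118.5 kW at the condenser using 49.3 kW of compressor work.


COP_hp = Q_cond / W
COP_hp = 118.5 / 49.3
COP_hp = 2.404

2.404


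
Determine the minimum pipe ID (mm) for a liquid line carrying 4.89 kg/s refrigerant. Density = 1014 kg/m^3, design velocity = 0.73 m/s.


A = m_dot / (rho * v) = 4.89 / (1014 * 0.73) = 0.006606144119 m^2
d = sqrt(4*A/pi) * 1000
d = 91.7 mm

91.7


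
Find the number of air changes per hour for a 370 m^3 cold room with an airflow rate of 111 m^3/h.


ACH = flow / volume
ACH = 111 / 370
ACH = 0.3

0.3


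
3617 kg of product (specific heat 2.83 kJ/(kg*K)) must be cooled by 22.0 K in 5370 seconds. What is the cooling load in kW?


Q = m * cp * dT / t
Q = 3617 * 2.83 * 22.0 / 5370
Q = 41.936 kW

41.936


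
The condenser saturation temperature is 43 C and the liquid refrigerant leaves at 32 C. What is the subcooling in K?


Subcooling = T_cond - T_liquid
Subcooling = 43 - 32
Subcooling = 11 K

11


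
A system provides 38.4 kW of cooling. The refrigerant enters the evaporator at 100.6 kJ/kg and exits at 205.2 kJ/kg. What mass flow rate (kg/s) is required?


dh = 205.2 - 100.6 = 104.6 kJ/kg
m_dot = Q / dh = 38.4 / 104.6 = 0.3671 kg/s

0.3671


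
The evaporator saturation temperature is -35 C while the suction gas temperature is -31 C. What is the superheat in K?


Superheat = T_suction - T_evap
Superheat = -31 - (-35)
Superheat = 4 K

4


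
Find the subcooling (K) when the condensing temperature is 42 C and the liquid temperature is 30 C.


Subcooling = T_cond - T_liquid
Subcooling = 42 - 30
Subcooling = 12 K

12


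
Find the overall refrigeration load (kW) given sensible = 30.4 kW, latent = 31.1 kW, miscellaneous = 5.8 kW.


Q_total = Q_s + Q_l + Q_misc
Q_total = 30.4 + 31.1 + 5.8
Q_total = 67.3 kW

67.3


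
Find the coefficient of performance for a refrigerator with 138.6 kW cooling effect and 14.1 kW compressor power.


COP = Q_evap / W
COP = 138.6 / 14.1
COP = 9.83

9.83


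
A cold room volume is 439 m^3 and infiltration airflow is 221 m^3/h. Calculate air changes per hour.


ACH = flow / volume
ACH = 221 / 439
ACH = 0.503

0.503


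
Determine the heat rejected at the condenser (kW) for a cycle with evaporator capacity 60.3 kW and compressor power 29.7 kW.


Q_cond = Q_evap + W
Q_cond = 60.3 + 29.7
Q_cond = 90.0 kW

90.0


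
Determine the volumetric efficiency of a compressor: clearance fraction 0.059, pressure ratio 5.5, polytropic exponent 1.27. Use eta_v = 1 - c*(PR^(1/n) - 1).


PR^(1/n) = 5.5^(1/1.27) = 3.82791907
eta_v = 1 - 0.059 * (3.82791907 - 1)
eta_v = 0.8332

0.8332


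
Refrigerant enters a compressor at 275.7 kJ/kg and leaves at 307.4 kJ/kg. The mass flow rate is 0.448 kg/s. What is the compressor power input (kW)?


dh = 307.4 - 275.7 = 31.7 kJ/kg
W = m_dot * dh = 0.448 * 31.7 = 14.2 kW

14.2


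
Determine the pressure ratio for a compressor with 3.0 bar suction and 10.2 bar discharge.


PR = P_high / P_low
PR = 10.2 / 3.0
PR = 3.4

3.4


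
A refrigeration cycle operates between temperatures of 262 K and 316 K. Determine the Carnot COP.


dT = 316 - 262 = 54 K
COP_carnot = T_cold / dT = 262 / 54
COP_carnot = 4.852

4.852


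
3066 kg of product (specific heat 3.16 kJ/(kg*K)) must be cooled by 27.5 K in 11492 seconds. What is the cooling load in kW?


Q = m * cp * dT / t
Q = 3066 * 3.16 * 27.5 / 11492
Q = 23.184 kW

23.184


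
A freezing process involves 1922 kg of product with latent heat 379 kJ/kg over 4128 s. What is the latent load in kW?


Q_lat = m * h_fg / t
Q_lat = 1922 * 379 / 4128
Q_lat = 176.46 kW

176.46


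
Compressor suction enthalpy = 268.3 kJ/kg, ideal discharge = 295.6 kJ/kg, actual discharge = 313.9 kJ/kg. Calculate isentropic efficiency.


dh_ideal = 295.6 - 268.3 = 27.3 kJ/kg
dh_actual = 313.9 - 268.3 = 45.6 kJ/kg
eta_s = dh_ideal / dh_actual = 27.3 / 45.6
eta_s = 0.5987

0.5987


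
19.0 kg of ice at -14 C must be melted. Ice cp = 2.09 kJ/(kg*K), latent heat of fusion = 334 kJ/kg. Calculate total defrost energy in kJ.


Sensible heat = cp * dT = 2.09 * 14 = 29.26 kJ/kg
Total per kg = 29.26 + 334 = 363.26 kJ/kg
Q = m * total = 19.0 * 363.26
Q = 6901.9 kJ

6901.9


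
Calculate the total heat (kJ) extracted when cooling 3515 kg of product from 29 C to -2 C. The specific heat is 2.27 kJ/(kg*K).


dT = 29 - (-2) = 31 K
Q = m * cp * dT = 3515 * 2.27 * 31
Q = 247351 kJ

247351


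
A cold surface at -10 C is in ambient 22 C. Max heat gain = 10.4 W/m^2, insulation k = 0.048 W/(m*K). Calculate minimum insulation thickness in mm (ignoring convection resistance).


dT = 22 - (-10) = 32 K
thickness = k * dT / q_max * 1000
thickness = 0.048 * 32 / 10.4 * 1000
thickness = 147.7 mm

147.7


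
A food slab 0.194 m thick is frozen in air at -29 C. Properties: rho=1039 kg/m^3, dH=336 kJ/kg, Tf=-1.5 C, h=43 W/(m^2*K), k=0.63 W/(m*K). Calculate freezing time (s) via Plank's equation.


dT = -1.5 - (-29) = 27.5 K
term1 = a/(2h) = 0.194/(2*43) = 0.002255813953
term2 = a^2/(8k) = 0.194^2/(8*0.63) = 0.007467460317
t = rho*dH*1000/dT * (term1 + term2)
t = 1039*336*1000/27.5 * (0.002255813953 + 0.007467460317)
t = 123434 s

123434


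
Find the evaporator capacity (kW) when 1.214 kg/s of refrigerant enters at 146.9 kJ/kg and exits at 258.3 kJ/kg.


dh = 258.3 - 146.9 = 111.4 kJ/kg
Q_evap = m_dot * dh = 1.214 * 111.4
Q_evap = 135.24 kW

135.24


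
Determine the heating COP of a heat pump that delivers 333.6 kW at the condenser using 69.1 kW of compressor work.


COP_hp = Q_cond / W
COP_hp = 333.6 / 69.1
COP_hp = 4.828

4.828


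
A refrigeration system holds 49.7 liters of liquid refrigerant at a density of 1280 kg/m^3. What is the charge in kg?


Charge = V * rho / 1000
Charge = 49.7 * 1280 / 1000
Charge = 63.62 kg

63.62


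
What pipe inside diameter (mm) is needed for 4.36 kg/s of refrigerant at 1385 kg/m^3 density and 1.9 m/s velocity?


A = m_dot / (rho * v) = 4.36 / (1385 * 1.9) = 0.001656849705 m^2
d = sqrt(4*A/pi) * 1000
d = 45.9 mm

45.9


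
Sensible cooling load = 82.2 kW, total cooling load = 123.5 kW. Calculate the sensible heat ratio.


SHR = Q_sensible / Q_total
SHR = 82.2 / 123.5
SHR = 0.666

0.666


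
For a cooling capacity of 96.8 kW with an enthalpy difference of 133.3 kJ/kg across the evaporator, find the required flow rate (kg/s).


m_dot = Q / dh
m_dot = 96.8 / 133.3
m_dot = 0.7262 kg/s

0.7262


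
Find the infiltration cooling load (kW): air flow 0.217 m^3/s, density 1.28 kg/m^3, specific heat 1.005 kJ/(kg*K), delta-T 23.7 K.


Q = V_dot * rho * cp * dT
Q = 0.217 * 1.28 * 1.005 * 23.7
Q = 6.616 kW

6.616


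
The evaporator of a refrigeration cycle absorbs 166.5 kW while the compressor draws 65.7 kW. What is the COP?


COP = Q_evap / W
COP = 166.5 / 65.7
COP = 2.534

2.534


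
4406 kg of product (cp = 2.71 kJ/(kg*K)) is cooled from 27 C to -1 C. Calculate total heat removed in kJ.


dT = 27 - (-1) = 28 K
Q = m * cp * dT = 4406 * 2.71 * 28
Q = 334327 kJ

334327


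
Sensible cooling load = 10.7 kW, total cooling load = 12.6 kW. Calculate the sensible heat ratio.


SHR = Q_sensible / Q_total
SHR = 10.7 / 12.6
SHR = 0.849

0.849


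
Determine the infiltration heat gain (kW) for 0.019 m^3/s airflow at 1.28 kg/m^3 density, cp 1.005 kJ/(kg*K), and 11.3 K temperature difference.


Q = V_dot * rho * cp * dT
Q = 0.019 * 1.28 * 1.005 * 11.3
Q = 0.276 kW

0.276


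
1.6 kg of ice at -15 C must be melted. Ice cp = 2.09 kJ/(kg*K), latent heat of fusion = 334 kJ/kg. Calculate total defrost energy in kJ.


Sensible heat = cp * dT = 2.09 * 15 = 31.35 kJ/kg
Total per kg = 31.35 + 334 = 365.35 kJ/kg
Q = m * total = 1.6 * 365.35
Q = 584.6 kJ

584.6


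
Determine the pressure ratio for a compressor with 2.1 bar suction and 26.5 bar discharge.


PR = P_high / P_low
PR = 26.5 / 2.1
PR = 12.619

12.619


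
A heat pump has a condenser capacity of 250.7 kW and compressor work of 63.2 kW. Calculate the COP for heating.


COP_hp = Q_cond / W
COP_hp = 250.7 / 63.2
COP_hp = 3.967

3.967


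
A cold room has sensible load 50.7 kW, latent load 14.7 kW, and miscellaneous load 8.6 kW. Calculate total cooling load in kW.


Q_total = Q_s + Q_l + Q_misc
Q_total = 50.7 + 14.7 + 8.6
Q_total = 74.0 kW

74.0


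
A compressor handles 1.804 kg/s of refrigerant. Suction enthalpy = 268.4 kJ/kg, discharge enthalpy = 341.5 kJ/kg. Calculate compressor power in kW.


dh = 341.5 - 268.4 = 73.1 kJ/kg
W = m_dot * dh = 1.804 * 73.1 = 131.87 kW

131.87


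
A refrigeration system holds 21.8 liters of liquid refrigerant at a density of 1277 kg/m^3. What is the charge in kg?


Charge = V * rho / 1000
Charge = 21.8 * 1277 / 1000
Charge = 27.84 kg

27.84


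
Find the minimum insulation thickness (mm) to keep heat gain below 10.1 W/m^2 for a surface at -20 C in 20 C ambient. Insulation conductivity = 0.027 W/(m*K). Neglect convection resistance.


dT = 20 - (-20) = 40 K
thickness = k * dT / q_max * 1000
thickness = 0.027 * 40 / 10.1 * 1000
thickness = 106.9 mm

106.9


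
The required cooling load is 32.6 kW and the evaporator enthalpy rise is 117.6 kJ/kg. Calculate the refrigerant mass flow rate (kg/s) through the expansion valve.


m_dot = Q / dh
m_dot = 32.6 / 117.6
m_dot = 0.2772 kg/s

0.2772


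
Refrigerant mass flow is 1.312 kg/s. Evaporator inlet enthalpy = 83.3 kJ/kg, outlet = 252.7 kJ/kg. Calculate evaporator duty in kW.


dh = 252.7 - 83.3 = 169.4 kJ/kg
Q_evap = m_dot * dh = 1.312 * 169.4
Q_evap = 222.25 kW

222.25


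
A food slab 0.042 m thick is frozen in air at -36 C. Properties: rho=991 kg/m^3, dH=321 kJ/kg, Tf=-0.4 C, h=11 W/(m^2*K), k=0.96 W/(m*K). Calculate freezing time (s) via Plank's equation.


dT = -0.4 - (-36) = 35.6 K
term1 = a/(2h) = 0.042/(2*11) = 0.001909090909
term2 = a^2/(8k) = 0.042^2/(8*0.96) = 0.0002296875
t = rho*dH*1000/dT * (term1 + term2)
t = 991*321*1000/35.6 * (0.001909090909 + 0.0002296875)
t = 19111 s

19111


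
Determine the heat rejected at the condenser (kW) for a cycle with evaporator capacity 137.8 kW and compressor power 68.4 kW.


Q_cond = Q_evap + W
Q_cond = 137.8 + 68.4
Q_cond = 206.2 kW

206.2


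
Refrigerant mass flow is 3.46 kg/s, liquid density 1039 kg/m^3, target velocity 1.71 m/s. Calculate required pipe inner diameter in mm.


A = m_dot / (rho * v) = 3.46 / (1039 * 1.71) = 0.001947441591 m^2
d = sqrt(4*A/pi) * 1000
d = 49.8 mm

49.8


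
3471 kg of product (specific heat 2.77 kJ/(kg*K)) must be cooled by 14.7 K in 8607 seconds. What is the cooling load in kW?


Q = m * cp * dT / t
Q = 3471 * 2.77 * 14.7 / 8607
Q = 16.421 kW

16.421


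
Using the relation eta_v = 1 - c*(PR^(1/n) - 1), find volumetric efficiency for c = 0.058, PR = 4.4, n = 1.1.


PR^(1/n) = 4.4^(1/1.1) = 3.84553686
eta_v = 1 - 0.058 * (3.84553686 - 1)
eta_v = 0.835

0.835


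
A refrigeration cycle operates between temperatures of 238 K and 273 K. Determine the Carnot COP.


dT = 273 - 238 = 35 K
COP_carnot = T_cold / dT = 238 / 35
COP_carnot = 6.8

6.8


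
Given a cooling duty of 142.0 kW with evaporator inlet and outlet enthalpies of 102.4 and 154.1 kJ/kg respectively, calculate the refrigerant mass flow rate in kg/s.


dh = 154.1 - 102.4 = 51.7 kJ/kg
m_dot = Q / dh = 142.0 / 51.7 = 2.7466 kg/s

2.7466


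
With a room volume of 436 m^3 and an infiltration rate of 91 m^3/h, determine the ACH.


ACH = flow / volume
ACH = 91 / 436
ACH = 0.209

0.209


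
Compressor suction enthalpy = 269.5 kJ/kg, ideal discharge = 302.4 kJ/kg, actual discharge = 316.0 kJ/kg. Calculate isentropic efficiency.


dh_ideal = 302.4 - 269.5 = 32.9 kJ/kg
dh_actual = 316.0 - 269.5 = 46.5 kJ/kg
eta_s = dh_ideal / dh_actual = 32.9 / 46.5
eta_s = 0.7075

0.7075


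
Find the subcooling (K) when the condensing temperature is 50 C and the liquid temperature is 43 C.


Subcooling = T_cond - T_liquid
Subcooling = 50 - 43
Subcooling = 7 K

7


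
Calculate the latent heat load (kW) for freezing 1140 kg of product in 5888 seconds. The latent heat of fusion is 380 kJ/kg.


Q_lat = m * h_fg / t
Q_lat = 1140 * 380 / 5888
Q_lat = 73.57 kW

73.57


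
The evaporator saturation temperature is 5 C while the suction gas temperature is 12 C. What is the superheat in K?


Superheat = T_suction - T_evap
Superheat = 12 - (5)
Superheat = 7 K

7


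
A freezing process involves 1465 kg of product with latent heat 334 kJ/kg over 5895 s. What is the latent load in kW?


Q_lat = m * h_fg / t
Q_lat = 1465 * 334 / 5895
Q_lat = 83.0 kW

83.0


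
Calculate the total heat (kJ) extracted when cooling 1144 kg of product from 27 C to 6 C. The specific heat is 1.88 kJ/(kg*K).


dT = 27 - (6) = 21 K
Q = m * cp * dT = 1144 * 1.88 * 21
Q = 45165 kJ

45165


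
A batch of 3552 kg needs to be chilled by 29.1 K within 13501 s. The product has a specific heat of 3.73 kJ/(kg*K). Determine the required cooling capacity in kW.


Q = m * cp * dT / t
Q = 3552 * 3.73 * 29.1 / 13501
Q = 28.557 kW

28.557


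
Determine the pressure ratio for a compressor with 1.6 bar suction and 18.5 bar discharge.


PR = P_high / P_low
PR = 18.5 / 1.6
PR = 11.563

11.563


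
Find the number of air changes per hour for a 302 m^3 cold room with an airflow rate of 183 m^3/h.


ACH = flow / volume
ACH = 183 / 302
ACH = 0.606

0.606


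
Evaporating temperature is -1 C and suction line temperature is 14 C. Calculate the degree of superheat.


Superheat = T_suction - T_evap
Superheat = 14 - (-1)
Superheat = 15 K

15


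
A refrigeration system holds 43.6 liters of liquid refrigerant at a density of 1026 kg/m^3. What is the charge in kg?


Charge = V * rho / 1000
Charge = 43.6 * 1026 / 1000
Charge = 44.73 kg

44.73


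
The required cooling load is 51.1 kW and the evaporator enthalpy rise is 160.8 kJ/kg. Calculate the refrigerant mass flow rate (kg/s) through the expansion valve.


m_dot = Q / dh
m_dot = 51.1 / 160.8
m_dot = 0.3178 kg/s

0.3178


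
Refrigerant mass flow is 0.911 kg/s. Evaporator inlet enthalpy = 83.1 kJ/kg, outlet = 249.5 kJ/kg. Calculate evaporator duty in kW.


dh = 249.5 - 83.1 = 166.4 kJ/kg
Q_evap = m_dot * dh = 0.911 * 166.4
Q_evap = 151.59 kW

151.59


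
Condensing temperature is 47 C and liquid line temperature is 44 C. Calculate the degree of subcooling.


Subcooling = T_cond - T_liquid
Subcooling = 47 - 44
Subcooling = 3 K

3


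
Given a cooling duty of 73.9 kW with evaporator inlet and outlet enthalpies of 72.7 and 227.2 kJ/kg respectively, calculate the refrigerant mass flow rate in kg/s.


dh = 227.2 - 72.7 = 154.5 kJ/kg
m_dot = Q / dh = 73.9 / 154.5 = 0.4783 kg/s

0.4783


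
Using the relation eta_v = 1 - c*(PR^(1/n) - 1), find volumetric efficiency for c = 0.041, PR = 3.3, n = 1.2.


PR^(1/n) = 3.3^(1/1.2) = 2.7045496
eta_v = 1 - 0.041 * (2.7045496 - 1)
eta_v = 0.9301

0.9301


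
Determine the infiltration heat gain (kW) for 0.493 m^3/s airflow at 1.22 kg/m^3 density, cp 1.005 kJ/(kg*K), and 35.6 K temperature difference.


Q = V_dot * rho * cp * dT
Q = 0.493 * 1.22 * 1.005 * 35.6
Q = 21.519 kW

21.519


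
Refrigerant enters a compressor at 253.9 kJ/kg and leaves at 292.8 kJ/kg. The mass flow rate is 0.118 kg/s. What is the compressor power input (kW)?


dh = 292.8 - 253.9 = 38.9 kJ/kg
W = m_dot * dh = 0.118 * 38.9 = 4.59 kW

4.59


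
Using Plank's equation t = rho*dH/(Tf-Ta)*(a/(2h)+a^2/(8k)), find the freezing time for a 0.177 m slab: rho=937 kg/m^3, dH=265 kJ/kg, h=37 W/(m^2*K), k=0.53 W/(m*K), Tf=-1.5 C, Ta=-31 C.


dT = -1.5 - (-31) = 29.5 K
term1 = a/(2h) = 0.177/(2*37) = 0.002391891892
term2 = a^2/(8k) = 0.177^2/(8*0.53) = 0.007388915094
t = rho*dH*1000/dT * (term1 + term2)
t = 937*265*1000/29.5 * (0.002391891892 + 0.007388915094)
t = 82326 s

82326


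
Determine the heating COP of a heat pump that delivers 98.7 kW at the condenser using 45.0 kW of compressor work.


COP_hp = Q_cond / W
COP_hp = 98.7 / 45.0
COP_hp = 2.193

2.193


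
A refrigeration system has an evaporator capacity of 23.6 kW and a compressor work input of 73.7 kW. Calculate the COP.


COP = Q_evap / W
COP = 23.6 / 73.7
COP = 0.32

0.32


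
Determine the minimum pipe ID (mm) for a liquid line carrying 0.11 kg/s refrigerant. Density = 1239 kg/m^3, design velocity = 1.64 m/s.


A = m_dot / (rho * v) = 0.11 / (1239 * 1.64) = 0.00005413492392 m^2
d = sqrt(4*A/pi) * 1000
d = 8.3 mm

8.3


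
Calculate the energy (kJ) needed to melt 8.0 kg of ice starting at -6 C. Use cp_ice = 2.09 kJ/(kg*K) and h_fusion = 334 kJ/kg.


Sensible heat = cp * dT = 2.09 * 6 = 12.54 kJ/kg
Total per kg = 12.54 + 334 = 346.54 kJ/kg
Q = m * total = 8.0 * 346.54
Q = 2772.3 kJ

2772.3


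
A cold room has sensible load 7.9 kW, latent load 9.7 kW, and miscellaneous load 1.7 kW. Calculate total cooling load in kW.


Q_total = Q_s + Q_l + Q_misc
Q_total = 7.9 + 9.7 + 1.7
Q_total = 19.3 kW

19.3


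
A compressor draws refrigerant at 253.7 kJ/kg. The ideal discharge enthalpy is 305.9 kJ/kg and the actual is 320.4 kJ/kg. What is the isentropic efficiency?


dh_ideal = 305.9 - 253.7 = 52.2 kJ/kg
dh_actual = 320.4 - 253.7 = 66.7 kJ/kg
eta_s = dh_ideal / dh_actual = 52.2 / 66.7
eta_s = 0.7826

0.7826


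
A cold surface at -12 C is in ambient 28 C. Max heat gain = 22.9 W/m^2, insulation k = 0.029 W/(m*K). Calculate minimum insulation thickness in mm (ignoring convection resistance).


dT = 28 - (-12) = 40 K
thickness = k * dT / q_max * 1000
thickness = 0.029 * 40 / 22.9 * 1000
thickness = 50.7 mm

50.7


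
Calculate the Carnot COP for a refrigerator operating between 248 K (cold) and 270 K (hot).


dT = 270 - 248 = 22 K
COP_carnot = T_cold / dT = 248 / 22
COP_carnot = 11.273

11.273


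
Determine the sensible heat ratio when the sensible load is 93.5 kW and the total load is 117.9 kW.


SHR = Q_sensible / Q_total
SHR = 93.5 / 117.9
SHR = 0.793

0.793


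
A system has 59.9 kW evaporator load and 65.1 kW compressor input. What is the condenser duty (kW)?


Q_cond = Q_evap + W
Q_cond = 59.9 + 65.1
Q_cond = 125.0 kW

125.0


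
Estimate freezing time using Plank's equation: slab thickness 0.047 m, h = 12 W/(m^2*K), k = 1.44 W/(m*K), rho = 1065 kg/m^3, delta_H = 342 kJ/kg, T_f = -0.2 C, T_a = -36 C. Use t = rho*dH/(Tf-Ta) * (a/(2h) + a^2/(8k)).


dT = -0.2 - (-36) = 35.8 K
term1 = a/(2h) = 0.047/(2*12) = 0.001958333333
term2 = a^2/(8k) = 0.047^2/(8*1.44) = 0.0001917534722
t = rho*dH*1000/dT * (term1 + term2)
t = 1065*342*1000/35.8 * (0.001958333333 + 0.0001917534722)
t = 21875 s

21875


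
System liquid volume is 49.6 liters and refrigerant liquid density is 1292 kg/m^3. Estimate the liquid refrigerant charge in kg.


Charge = V * rho / 1000
Charge = 49.6 * 1292 / 1000
Charge = 64.08 kg

64.08


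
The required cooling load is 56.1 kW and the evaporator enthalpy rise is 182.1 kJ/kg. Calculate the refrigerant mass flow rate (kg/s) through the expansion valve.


m_dot = Q / dh
m_dot = 56.1 / 182.1
m_dot = 0.3081 kg/s

0.3081


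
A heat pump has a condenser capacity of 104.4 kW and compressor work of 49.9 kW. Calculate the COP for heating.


COP_hp = Q_cond / W
COP_hp = 104.4 / 49.9
COP_hp = 2.092

2.092


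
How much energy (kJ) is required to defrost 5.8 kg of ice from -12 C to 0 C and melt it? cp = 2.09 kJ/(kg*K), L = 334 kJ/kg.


Sensible heat = cp * dT = 2.09 * 12 = 25.08 kJ/kg
Total per kg = 25.08 + 334 = 359.08 kJ/kg
Q = m * total = 5.8 * 359.08
Q = 2082.7 kJ

2082.7


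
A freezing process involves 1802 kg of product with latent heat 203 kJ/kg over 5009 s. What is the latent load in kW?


Q_lat = m * h_fg / t
Q_lat = 1802 * 203 / 5009
Q_lat = 73.03 kW

73.03


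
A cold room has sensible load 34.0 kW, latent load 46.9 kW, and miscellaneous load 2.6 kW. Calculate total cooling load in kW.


Q_total = Q_s + Q_l + Q_misc
Q_total = 34.0 + 46.9 + 2.6
Q_total = 83.5 kW

83.5


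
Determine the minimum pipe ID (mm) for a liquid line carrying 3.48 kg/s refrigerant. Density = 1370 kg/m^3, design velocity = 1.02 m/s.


A = m_dot / (rho * v) = 3.48 / (1370 * 1.02) = 0.002490339201 m^2
d = sqrt(4*A/pi) * 1000
d = 56.3 mm

56.3


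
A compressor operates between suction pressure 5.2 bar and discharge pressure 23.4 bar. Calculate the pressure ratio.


PR = P_high / P_low
PR = 23.4 / 5.2
PR = 4.5

4.5


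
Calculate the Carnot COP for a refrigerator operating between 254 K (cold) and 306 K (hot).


dT = 306 - 254 = 52 K
COP_carnot = T_cold / dT = 254 / 52
COP_carnot = 4.885

4.885


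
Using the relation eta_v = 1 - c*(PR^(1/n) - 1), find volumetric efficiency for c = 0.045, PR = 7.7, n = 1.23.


PR^(1/n) = 7.7^(1/1.23) = 5.25683283
eta_v = 1 - 0.045 * (5.25683283 - 1)
eta_v = 0.8084

0.8084


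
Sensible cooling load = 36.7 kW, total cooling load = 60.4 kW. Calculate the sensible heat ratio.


SHR = Q_sensible / Q_total
SHR = 36.7 / 60.4
SHR = 0.608

0.608


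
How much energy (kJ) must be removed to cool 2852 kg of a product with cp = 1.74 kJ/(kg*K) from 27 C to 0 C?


dT = 27 - (0) = 27 K
Q = m * cp * dT = 2852 * 1.74 * 27
Q = 133987 kJ

133987


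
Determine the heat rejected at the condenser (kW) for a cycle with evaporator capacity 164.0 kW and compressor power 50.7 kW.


Q_cond = Q_evap + W
Q_cond = 164.0 + 50.7
Q_cond = 214.7 kW

214.7


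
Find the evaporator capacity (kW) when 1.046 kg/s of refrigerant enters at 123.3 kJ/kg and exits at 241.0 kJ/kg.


dh = 241.0 - 123.3 = 117.7 kJ/kg
Q_evap = m_dot * dh = 1.046 * 117.7
Q_evap = 123.11 kW

123.11


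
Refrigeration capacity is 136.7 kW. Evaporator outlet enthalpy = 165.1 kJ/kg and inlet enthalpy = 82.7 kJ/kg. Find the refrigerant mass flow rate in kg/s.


dh = 165.1 - 82.7 = 82.4 kJ/kg
m_dot = Q / dh = 136.7 / 82.4 = 1.659 kg/s

1.659


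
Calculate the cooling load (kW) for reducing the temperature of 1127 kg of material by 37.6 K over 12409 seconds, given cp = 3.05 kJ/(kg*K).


Q = m * cp * dT / t
Q = 1127 * 3.05 * 37.6 / 12409
Q = 10.415 kW

10.415


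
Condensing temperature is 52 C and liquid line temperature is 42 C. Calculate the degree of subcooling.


Subcooling = T_cond - T_liquid
Subcooling = 52 - 42
Subcooling = 10 K

10


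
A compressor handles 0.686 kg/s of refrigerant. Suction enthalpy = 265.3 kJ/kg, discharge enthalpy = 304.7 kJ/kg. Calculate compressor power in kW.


dh = 304.7 - 265.3 = 39.4 kJ/kg
W = m_dot * dh = 0.686 * 39.4 = 27.03 kW

27.03


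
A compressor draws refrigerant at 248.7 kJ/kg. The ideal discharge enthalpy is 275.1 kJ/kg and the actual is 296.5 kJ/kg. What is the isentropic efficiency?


dh_ideal = 275.1 - 248.7 = 26.4 kJ/kg
dh_actual = 296.5 - 248.7 = 47.8 kJ/kg
eta_s = dh_ideal / dh_actual = 26.4 / 47.8
eta_s = 0.5523

0.5523
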